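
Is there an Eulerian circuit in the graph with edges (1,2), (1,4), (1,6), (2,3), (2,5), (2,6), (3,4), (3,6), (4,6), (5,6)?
No (4 vertices have odd degree: {1, 3, 4, 6}; Eulerian circuit requires 0)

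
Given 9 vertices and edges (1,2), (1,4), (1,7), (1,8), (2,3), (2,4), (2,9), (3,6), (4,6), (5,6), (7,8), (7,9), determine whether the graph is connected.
Yes (BFS from 1 visits [1, 2, 4, 7, 8, 3, 9, 6, 5] — all 9 vertices reached)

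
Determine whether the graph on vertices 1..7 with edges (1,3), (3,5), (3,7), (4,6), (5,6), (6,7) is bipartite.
Yes. Partition: {1, 2, 4, 5, 7}, {3, 6}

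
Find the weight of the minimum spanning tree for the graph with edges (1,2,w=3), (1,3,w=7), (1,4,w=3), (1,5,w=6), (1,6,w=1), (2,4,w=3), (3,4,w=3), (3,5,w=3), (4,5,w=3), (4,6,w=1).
11 (MST edges: (1,2,w=3), (1,6,w=1), (3,4,w=3), (3,5,w=3), (4,6,w=1); sum of weights 3 + 1 + 3 + 3 + 1 = 11)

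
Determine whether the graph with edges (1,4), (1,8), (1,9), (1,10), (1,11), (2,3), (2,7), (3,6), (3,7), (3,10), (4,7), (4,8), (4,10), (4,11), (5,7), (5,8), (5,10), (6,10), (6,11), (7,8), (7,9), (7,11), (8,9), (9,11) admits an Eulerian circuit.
No (8 vertices have odd degree: {1, 4, 5, 6, 7, 8, 10, 11}; Eulerian circuit requires 0)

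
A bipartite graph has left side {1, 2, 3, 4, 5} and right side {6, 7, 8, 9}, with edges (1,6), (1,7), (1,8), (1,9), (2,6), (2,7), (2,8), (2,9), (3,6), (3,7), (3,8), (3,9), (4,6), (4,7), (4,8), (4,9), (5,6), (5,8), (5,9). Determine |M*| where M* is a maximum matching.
4 (matching: (1,9), (2,8), (3,7), (4,6); upper bound min(|L|,|R|) = min(5,4) = 4)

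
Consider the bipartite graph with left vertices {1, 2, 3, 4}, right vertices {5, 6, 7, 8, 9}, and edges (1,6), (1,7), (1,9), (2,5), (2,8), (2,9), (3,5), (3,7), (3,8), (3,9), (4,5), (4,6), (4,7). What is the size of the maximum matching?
4 (matching: (1,9), (2,8), (3,7), (4,6); upper bound min(|L|,|R|) = min(4,5) = 4)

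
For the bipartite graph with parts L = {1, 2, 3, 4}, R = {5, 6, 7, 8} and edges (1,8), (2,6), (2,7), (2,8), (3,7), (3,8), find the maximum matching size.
3 (matching: (1,8), (2,6), (3,7); upper bound min(|L|,|R|) = min(4,4) = 4)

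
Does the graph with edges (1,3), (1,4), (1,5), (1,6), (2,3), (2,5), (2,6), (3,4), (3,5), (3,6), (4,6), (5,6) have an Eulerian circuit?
No (4 vertices have odd degree: {2, 3, 4, 6}; Eulerian circuit requires 0)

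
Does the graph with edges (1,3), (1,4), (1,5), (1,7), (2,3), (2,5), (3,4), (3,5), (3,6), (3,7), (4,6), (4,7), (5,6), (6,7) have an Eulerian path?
Yes — and in fact it has an Eulerian circuit (the graph is connected and all 7 vertices have even degree)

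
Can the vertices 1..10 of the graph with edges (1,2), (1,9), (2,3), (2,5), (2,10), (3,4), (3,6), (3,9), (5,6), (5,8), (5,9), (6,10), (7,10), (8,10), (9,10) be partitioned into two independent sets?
Yes. Partition: {1, 3, 5, 10}, {2, 4, 6, 7, 8, 9}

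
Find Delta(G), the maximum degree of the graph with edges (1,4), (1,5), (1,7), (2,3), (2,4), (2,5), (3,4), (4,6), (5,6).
4 (attained at vertex 4)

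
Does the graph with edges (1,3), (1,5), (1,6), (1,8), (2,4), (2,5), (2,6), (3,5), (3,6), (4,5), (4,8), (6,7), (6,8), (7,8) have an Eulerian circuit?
No (4 vertices have odd degree: {2, 3, 4, 6}; Eulerian circuit requires 0)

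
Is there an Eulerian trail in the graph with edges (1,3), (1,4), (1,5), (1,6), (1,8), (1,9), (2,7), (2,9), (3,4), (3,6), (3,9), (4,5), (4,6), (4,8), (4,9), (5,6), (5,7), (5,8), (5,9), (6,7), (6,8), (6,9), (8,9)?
No (4 vertices have odd degree: {6, 7, 8, 9}; Eulerian path requires 0 or 2)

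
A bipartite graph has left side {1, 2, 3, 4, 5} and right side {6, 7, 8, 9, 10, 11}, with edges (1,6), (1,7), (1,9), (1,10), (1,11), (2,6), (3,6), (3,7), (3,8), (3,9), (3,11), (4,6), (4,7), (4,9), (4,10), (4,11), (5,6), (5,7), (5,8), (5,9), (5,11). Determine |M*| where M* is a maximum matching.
5 (matching: (1,11), (2,6), (3,9), (4,10), (5,8); upper bound min(|L|,|R|) = min(5,6) = 5)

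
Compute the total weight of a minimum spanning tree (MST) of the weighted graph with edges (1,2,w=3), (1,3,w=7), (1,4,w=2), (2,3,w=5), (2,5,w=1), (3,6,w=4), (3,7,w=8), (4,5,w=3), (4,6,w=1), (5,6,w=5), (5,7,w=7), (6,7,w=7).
18 (MST edges: (1,2,w=3), (1,4,w=2), (2,5,w=1), (3,6,w=4), (4,6,w=1), (5,7,w=7); sum of weights 3 + 2 + 1 + 4 + 1 + 7 = 18)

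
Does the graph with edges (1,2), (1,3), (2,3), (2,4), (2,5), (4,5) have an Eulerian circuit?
Yes (the graph is connected and all 5 vertices have even degree)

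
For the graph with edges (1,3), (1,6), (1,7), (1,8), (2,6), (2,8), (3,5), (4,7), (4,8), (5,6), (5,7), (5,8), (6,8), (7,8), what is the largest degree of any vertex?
6 (attained at vertex 8)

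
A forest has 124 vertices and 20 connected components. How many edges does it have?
104 (Each of the 20 component trees on V_i vertices has V_i - 1 edges; summing gives V - C = 124 - 20 = 104)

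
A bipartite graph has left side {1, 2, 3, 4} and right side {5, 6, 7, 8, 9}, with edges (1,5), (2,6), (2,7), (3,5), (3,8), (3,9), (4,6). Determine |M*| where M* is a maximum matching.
4 (matching: (1,5), (2,7), (3,9), (4,6); upper bound min(|L|,|R|) = min(4,5) = 4)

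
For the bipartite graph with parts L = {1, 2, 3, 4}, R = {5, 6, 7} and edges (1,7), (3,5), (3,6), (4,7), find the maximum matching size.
2 (matching: (1,7), (3,6); upper bound min(|L|,|R|) = min(4,3) = 3)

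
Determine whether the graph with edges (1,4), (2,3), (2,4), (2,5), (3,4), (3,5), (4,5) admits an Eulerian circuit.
No (4 vertices have odd degree: {1, 2, 3, 5}; Eulerian circuit requires 0)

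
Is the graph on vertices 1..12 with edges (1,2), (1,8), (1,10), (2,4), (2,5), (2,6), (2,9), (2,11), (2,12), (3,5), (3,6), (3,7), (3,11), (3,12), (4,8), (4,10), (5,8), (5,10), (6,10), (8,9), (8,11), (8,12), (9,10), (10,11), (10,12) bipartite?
Yes. Partition: {1, 4, 5, 6, 7, 9, 11, 12}, {2, 3, 8, 10}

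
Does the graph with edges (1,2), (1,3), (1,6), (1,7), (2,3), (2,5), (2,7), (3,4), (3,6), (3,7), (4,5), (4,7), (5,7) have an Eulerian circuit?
No (4 vertices have odd degree: {3, 4, 5, 7}; Eulerian circuit requires 0)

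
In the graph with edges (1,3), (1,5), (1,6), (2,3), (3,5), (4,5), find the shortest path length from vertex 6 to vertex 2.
3 (path: 6 -> 1 -> 3 -> 2, 3 edges)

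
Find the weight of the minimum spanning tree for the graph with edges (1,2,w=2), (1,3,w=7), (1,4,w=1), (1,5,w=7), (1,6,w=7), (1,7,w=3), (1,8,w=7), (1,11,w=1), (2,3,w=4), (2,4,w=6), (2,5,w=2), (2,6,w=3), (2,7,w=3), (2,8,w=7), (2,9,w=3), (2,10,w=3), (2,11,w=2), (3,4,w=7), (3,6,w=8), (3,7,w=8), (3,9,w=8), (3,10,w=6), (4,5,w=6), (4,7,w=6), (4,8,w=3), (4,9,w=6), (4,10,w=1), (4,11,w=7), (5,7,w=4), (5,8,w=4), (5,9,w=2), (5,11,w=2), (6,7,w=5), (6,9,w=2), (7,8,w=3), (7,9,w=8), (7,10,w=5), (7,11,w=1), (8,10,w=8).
19 (MST edges: (1,2,w=2), (1,4,w=1), (1,11,w=1), (2,3,w=4), (2,5,w=2), (4,8,w=3), (4,10,w=1), (5,9,w=2), (6,9,w=2), (7,11,w=1); sum of weights 2 + 1 + 1 + 4 + 2 + 3 + 1 + 2 + 2 + 1 = 19)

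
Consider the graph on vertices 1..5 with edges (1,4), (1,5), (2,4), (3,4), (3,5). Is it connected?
Yes (BFS from 1 visits [1, 4, 5, 2, 3] — all 5 vertices reached)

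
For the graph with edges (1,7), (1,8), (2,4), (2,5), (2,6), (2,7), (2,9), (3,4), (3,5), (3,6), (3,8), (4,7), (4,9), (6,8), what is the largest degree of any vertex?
5 (attained at vertex 2)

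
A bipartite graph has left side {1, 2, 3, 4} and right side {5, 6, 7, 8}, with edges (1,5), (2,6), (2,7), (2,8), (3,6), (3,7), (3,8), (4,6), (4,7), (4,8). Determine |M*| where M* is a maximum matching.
4 (matching: (1,5), (2,8), (3,7), (4,6); upper bound min(|L|,|R|) = min(4,4) = 4)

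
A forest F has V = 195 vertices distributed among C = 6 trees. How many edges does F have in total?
189 (Each of the 6 component trees on V_i vertices has V_i - 1 edges; summing gives V - C = 195 - 6 = 189)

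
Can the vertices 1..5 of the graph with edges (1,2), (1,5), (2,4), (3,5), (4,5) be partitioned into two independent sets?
Yes. Partition: {1, 3, 4}, {2, 5}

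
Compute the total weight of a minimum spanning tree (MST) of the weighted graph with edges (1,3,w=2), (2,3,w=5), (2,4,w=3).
10 (MST edges: (1,3,w=2), (2,3,w=5), (2,4,w=3); sum of weights 2 + 5 + 3 = 10)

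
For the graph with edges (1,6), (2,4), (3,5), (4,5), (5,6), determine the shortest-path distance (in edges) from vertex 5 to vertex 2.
2 (path: 5 -> 4 -> 2, 2 edges)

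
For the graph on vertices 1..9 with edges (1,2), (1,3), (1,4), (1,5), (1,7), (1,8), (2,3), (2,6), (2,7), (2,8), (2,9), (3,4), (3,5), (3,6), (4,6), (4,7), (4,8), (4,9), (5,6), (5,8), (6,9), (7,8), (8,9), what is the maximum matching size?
4 (matching: (1,7), (2,8), (3,5), (6,9); upper bound floor(n/2) = floor(9/2) = 4)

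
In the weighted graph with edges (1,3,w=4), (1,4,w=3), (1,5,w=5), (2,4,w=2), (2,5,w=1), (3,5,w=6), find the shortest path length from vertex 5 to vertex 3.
6 (path: 5 -> 3; weights 6 = 6)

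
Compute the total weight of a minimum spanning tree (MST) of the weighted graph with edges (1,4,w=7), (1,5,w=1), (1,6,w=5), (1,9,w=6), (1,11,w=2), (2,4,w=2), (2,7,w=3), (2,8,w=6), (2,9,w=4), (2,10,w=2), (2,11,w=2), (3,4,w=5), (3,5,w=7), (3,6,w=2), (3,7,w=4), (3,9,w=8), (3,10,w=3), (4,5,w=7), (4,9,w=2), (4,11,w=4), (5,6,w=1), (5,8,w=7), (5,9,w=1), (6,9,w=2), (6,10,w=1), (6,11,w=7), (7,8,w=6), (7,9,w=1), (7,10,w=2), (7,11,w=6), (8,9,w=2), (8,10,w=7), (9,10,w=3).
15 (MST edges: (1,5,w=1), (1,11,w=2), (2,4,w=2), (2,10,w=2), (3,6,w=2), (5,6,w=1), (5,9,w=1), (6,10,w=1), (7,9,w=1), (8,9,w=2); sum of weights 1 + 2 + 2 + 2 + 2 + 1 + 1 + 1 + 1 + 2 = 15)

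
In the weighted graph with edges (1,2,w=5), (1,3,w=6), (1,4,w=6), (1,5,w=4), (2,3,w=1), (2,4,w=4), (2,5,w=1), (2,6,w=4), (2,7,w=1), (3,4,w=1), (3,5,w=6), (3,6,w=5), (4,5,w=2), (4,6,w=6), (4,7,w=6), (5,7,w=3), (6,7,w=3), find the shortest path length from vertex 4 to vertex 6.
6 (path: 4 -> 6; weights 6 = 6)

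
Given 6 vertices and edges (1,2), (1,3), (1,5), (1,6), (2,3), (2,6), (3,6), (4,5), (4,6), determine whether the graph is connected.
Yes (BFS from 1 visits [1, 2, 3, 5, 6, 4] — all 6 vertices reached)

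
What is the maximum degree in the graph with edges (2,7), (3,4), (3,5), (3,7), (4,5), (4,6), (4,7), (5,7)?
4 (attained at vertices 4, 7)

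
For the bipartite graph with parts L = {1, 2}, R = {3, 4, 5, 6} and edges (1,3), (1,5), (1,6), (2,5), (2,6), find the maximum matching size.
2 (matching: (1,6), (2,5); upper bound min(|L|,|R|) = min(2,4) = 2)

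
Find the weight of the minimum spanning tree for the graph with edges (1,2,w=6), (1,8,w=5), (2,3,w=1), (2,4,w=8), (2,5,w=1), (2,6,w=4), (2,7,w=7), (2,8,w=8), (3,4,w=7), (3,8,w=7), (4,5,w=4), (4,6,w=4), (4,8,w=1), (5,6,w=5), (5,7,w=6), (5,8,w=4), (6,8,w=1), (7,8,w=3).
16 (MST edges: (1,8,w=5), (2,3,w=1), (2,5,w=1), (2,6,w=4), (4,8,w=1), (6,8,w=1), (7,8,w=3); sum of weights 5 + 1 + 1 + 4 + 1 + 1 + 3 = 16)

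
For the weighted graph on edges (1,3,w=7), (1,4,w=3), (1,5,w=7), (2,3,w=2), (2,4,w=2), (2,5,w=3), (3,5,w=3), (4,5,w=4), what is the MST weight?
10 (MST edges: (1,4,w=3), (2,3,w=2), (2,4,w=2), (2,5,w=3); sum of weights 3 + 2 + 2 + 3 = 10)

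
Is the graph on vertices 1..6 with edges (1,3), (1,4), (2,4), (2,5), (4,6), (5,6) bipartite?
Yes. Partition: {1, 2, 6}, {3, 4, 5}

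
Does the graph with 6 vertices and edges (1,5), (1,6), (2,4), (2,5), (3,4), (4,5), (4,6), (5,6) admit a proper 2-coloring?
No (odd cycle of length 3: 5 -> 1 -> 6 -> 5)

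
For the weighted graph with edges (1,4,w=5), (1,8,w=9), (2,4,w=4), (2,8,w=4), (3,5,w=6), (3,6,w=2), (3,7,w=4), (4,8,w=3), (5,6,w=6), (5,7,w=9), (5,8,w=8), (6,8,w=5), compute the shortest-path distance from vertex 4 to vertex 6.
8 (path: 4 -> 8 -> 6; weights 3 + 5 = 8)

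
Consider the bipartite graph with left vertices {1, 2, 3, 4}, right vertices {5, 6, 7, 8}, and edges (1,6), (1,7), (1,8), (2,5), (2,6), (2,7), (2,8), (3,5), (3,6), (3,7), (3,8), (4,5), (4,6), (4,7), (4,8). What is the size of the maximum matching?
4 (matching: (1,8), (2,7), (3,6), (4,5); upper bound min(|L|,|R|) = min(4,4) = 4)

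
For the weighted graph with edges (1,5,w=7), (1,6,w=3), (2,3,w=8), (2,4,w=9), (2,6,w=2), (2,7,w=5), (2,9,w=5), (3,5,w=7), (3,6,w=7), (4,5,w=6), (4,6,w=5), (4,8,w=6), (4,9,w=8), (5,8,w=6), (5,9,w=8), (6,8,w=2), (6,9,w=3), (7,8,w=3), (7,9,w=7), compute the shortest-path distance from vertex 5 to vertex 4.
6 (path: 5 -> 4; weights 6 = 6)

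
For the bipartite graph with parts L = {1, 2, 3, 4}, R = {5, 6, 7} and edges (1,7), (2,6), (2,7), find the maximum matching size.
2 (matching: (1,7), (2,6); upper bound min(|L|,|R|) = min(4,3) = 3)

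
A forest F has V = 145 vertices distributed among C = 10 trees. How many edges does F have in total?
135 (Each of the 10 component trees on V_i vertices has V_i - 1 edges; summing gives V - C = 145 - 10 = 135)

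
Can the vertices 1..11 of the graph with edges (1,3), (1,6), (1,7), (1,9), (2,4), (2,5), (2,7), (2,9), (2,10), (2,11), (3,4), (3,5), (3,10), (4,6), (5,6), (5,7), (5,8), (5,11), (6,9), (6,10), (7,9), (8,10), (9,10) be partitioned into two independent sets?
No (odd cycle of length 3: 9 -> 1 -> 7 -> 9)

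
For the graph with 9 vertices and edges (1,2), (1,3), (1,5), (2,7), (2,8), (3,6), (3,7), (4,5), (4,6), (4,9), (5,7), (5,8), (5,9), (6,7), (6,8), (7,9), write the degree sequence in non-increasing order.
[5, 5, 4, 3, 3, 3, 3, 3, 3] (degrees: deg(1)=3, deg(2)=3, deg(3)=3, deg(4)=3, deg(5)=5, deg(6)=4, deg(7)=5, deg(8)=3, deg(9)=3)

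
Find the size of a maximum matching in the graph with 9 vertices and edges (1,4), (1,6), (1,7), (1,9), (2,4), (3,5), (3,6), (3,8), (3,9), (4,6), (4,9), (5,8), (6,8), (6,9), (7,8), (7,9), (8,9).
4 (matching: (1,7), (3,9), (4,6), (5,8); upper bound floor(n/2) = floor(9/2) = 4)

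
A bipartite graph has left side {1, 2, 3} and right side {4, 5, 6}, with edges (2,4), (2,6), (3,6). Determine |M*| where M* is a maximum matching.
2 (matching: (2,4), (3,6); upper bound min(|L|,|R|) = min(3,3) = 3)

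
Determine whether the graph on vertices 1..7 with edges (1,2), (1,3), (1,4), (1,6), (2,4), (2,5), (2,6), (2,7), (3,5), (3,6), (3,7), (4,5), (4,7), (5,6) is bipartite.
No (odd cycle of length 3: 2 -> 1 -> 4 -> 2)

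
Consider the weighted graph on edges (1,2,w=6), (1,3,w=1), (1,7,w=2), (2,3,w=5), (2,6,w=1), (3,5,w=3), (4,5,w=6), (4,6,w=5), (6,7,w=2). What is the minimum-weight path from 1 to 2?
5 (path: 1 -> 7 -> 6 -> 2; weights 2 + 2 + 1 = 5)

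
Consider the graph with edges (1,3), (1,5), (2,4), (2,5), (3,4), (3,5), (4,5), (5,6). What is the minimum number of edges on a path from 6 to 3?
2 (path: 6 -> 5 -> 3, 2 edges)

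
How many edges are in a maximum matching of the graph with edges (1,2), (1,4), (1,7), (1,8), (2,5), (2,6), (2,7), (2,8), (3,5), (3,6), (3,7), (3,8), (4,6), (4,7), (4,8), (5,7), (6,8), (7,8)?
4 (matching: (1,4), (2,5), (3,7), (6,8); upper bound floor(n/2) = floor(8/2) = 4)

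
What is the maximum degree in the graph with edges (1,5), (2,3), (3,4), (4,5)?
2 (attained at vertices 3, 4, 5)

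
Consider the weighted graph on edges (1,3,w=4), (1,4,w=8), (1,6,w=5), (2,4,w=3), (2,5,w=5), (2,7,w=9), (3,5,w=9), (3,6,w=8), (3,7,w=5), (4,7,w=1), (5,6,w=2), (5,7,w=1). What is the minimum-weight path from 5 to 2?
5 (path: 5 -> 2; weights 5 = 5)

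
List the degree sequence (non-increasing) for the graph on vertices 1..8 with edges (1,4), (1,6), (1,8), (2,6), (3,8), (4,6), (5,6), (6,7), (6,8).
[6, 3, 3, 2, 1, 1, 1, 1] (degrees: deg(1)=3, deg(2)=1, deg(3)=1, deg(4)=2, deg(5)=1, deg(6)=6, deg(7)=1, deg(8)=3)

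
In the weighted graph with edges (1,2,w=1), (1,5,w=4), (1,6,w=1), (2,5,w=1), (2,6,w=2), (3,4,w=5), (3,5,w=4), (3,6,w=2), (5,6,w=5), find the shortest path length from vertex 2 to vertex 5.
1 (path: 2 -> 5; weights 1 = 1)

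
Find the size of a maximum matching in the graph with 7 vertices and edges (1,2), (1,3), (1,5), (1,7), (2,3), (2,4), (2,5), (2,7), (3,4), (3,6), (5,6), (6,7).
3 (matching: (1,5), (2,4), (6,7); upper bound floor(n/2) = floor(7/2) = 3)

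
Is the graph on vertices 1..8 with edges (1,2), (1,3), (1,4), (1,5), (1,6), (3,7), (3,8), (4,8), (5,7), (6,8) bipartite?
Yes. Partition: {1, 7, 8}, {2, 3, 4, 5, 6}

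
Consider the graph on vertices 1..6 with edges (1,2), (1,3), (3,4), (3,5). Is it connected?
No, it has 2 components: {1, 2, 3, 4, 5}, {6}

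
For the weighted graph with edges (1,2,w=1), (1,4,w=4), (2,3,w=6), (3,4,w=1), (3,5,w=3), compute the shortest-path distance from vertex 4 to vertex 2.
5 (path: 4 -> 1 -> 2; weights 4 + 1 = 5)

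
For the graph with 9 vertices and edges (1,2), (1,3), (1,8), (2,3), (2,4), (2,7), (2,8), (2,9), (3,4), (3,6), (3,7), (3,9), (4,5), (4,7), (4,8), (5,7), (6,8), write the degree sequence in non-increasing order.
[6, 6, 5, 4, 4, 3, 2, 2, 2] (degrees: deg(1)=3, deg(2)=6, deg(3)=6, deg(4)=5, deg(5)=2, deg(6)=2, deg(7)=4, deg(8)=4, deg(9)=2)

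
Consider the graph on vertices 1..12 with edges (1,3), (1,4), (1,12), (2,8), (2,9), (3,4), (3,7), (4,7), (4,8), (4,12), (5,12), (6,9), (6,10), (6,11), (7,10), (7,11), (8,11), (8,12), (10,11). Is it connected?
Yes (BFS from 1 visits [1, 3, 4, 12, 7, 8, 5, 10, 11, 2, 6, 9] — all 12 vertices reached)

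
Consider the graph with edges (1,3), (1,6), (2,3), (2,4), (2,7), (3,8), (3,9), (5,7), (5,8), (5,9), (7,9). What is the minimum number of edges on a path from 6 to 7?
4 (path: 6 -> 1 -> 3 -> 2 -> 7, 4 edges)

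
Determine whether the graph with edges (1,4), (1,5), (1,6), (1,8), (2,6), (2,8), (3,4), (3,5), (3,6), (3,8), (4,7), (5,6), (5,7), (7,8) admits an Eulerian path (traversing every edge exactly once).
Yes (the graph is connected and exactly 2 vertices have odd degree: {4, 7}; any Eulerian path must start and end at those)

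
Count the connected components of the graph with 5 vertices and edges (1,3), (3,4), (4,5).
2 (components: {1, 3, 4, 5}, {2})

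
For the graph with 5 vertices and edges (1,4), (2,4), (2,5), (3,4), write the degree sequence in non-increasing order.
[3, 2, 1, 1, 1] (degrees: deg(1)=1, deg(2)=2, deg(3)=1, deg(4)=3, deg(5)=1)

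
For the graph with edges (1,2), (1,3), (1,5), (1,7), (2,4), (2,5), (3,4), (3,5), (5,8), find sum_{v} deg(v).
18 (handshake: sum of degrees = 2|E| = 2 x 9 = 18)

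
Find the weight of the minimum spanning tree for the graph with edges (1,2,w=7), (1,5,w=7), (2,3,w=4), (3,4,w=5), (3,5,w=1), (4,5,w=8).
17 (MST edges: (1,2,w=7), (2,3,w=4), (3,4,w=5), (3,5,w=1); sum of weights 7 + 4 + 5 + 1 = 17)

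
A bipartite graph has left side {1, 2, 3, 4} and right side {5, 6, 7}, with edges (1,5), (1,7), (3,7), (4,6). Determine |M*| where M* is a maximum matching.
3 (matching: (1,5), (3,7), (4,6); upper bound min(|L|,|R|) = min(4,3) = 3)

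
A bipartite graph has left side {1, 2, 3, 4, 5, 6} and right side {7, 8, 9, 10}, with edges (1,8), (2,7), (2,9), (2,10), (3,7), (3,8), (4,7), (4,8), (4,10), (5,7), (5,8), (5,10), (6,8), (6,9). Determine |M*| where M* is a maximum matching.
4 (matching: (1,8), (2,10), (3,7), (6,9); upper bound min(|L|,|R|) = min(6,4) = 4)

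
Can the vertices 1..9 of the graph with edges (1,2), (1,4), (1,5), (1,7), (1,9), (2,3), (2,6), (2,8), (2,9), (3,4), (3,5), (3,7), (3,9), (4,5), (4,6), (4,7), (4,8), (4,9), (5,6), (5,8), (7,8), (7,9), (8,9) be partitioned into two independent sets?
No (odd cycle of length 3: 7 -> 1 -> 9 -> 7)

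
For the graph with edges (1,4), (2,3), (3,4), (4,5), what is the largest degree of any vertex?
3 (attained at vertex 4)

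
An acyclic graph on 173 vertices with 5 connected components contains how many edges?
168 (Each of the 5 component trees on V_i vertices has V_i - 1 edges; summing gives V - C = 173 - 5 = 168)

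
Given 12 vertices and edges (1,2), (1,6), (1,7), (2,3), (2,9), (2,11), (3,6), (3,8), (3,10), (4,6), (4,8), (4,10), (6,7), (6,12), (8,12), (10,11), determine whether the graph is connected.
No, it has 2 components: {1, 2, 3, 4, 6, 7, 8, 9, 10, 11, 12}, {5}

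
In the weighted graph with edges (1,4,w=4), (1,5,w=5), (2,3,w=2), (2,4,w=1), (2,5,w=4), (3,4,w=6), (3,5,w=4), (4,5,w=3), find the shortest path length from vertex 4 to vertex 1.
4 (path: 4 -> 1; weights 4 = 4)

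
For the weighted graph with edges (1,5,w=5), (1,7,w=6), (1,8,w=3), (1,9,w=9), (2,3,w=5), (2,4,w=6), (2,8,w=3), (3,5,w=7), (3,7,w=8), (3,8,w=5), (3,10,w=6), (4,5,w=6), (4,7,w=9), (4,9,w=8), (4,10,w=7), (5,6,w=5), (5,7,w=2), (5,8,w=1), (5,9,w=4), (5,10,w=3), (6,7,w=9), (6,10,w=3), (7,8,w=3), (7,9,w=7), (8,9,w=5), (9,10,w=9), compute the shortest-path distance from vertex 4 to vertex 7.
8 (path: 4 -> 5 -> 7; weights 6 + 2 = 8)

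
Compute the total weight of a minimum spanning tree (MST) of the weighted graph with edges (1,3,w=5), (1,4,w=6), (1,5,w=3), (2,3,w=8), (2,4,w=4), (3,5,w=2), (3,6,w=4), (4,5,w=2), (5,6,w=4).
15 (MST edges: (1,5,w=3), (2,4,w=4), (3,5,w=2), (3,6,w=4), (4,5,w=2); sum of weights 3 + 4 + 2 + 4 + 2 = 15)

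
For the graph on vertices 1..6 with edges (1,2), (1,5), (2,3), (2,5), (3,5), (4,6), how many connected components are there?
2 (components: {1, 2, 3, 5}, {4, 6})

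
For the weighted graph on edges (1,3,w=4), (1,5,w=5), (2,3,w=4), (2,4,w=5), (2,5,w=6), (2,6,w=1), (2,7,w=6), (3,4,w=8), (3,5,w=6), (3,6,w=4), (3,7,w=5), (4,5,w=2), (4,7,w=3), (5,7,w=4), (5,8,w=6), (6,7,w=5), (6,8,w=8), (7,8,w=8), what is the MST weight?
25 (MST edges: (1,3,w=4), (1,5,w=5), (2,3,w=4), (2,6,w=1), (4,5,w=2), (4,7,w=3), (5,8,w=6); sum of weights 4 + 5 + 4 + 1 + 2 + 3 + 6 = 25)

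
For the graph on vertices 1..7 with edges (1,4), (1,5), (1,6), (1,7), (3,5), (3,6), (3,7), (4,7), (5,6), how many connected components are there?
2 (components: {1, 3, 4, 5, 6, 7}, {2})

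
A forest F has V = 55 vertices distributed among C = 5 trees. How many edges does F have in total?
50 (Each of the 5 component trees on V_i vertices has V_i - 1 edges; summing gives V - C = 55 - 5 = 50)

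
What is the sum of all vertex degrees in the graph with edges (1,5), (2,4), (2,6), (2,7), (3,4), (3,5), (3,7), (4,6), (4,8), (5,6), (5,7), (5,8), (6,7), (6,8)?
28 (handshake: sum of degrees = 2|E| = 2 x 14 = 28)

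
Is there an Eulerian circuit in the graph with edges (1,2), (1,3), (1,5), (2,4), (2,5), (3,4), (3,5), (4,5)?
No (4 vertices have odd degree: {1, 2, 3, 4}; Eulerian circuit requires 0)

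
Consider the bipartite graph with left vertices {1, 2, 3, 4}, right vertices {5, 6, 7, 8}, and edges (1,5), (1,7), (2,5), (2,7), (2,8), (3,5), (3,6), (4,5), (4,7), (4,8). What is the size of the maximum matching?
4 (matching: (1,7), (2,8), (3,6), (4,5); upper bound min(|L|,|R|) = min(4,4) = 4)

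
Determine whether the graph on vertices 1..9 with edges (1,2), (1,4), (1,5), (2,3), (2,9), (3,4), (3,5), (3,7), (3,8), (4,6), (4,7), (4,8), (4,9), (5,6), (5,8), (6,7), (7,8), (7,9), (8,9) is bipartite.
No (odd cycle of length 3: 6 -> 4 -> 7 -> 6)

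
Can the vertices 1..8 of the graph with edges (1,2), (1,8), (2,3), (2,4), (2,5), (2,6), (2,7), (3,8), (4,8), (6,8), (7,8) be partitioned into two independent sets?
Yes. Partition: {1, 3, 4, 5, 6, 7}, {2, 8}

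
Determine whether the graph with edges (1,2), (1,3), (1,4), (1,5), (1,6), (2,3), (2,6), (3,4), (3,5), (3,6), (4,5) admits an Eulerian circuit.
No (6 vertices have odd degree: {1, 2, 3, 4, 5, 6}; Eulerian circuit requires 0)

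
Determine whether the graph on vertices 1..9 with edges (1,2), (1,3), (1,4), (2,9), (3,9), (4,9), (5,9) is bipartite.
Yes. Partition: {1, 6, 7, 8, 9}, {2, 3, 4, 5}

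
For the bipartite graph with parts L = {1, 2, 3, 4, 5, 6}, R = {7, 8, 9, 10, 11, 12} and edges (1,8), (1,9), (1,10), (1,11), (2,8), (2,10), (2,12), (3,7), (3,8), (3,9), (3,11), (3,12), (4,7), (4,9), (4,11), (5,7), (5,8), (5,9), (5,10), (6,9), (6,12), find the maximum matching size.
6 (matching: (1,11), (2,10), (3,8), (4,9), (5,7), (6,12); upper bound min(|L|,|R|) = min(6,6) = 6)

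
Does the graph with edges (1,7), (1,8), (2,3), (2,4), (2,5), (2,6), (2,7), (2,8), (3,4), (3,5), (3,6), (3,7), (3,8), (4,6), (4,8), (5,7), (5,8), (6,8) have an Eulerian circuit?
Yes (the graph is connected and all 8 vertices have even degree)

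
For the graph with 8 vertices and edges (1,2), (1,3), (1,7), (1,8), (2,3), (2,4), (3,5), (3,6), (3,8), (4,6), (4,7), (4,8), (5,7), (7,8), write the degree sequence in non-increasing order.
[5, 4, 4, 4, 4, 3, 2, 2] (degrees: deg(1)=4, deg(2)=3, deg(3)=5, deg(4)=4, deg(5)=2, deg(6)=2, deg(7)=4, deg(8)=4)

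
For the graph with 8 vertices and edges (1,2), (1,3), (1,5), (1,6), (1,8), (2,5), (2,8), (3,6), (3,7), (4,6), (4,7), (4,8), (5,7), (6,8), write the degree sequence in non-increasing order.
[5, 4, 4, 3, 3, 3, 3, 3] (degrees: deg(1)=5, deg(2)=3, deg(3)=3, deg(4)=3, deg(5)=3, deg(6)=4, deg(7)=3, deg(8)=4)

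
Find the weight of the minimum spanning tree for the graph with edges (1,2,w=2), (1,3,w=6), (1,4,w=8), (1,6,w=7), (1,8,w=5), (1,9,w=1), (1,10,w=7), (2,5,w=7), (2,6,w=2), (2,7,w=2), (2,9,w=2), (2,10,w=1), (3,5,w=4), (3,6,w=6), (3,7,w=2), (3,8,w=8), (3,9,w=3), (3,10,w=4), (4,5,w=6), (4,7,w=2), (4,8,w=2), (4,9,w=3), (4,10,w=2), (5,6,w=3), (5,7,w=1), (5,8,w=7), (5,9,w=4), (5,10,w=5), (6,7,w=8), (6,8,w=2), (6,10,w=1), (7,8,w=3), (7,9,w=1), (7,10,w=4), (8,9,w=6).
13 (MST edges: (1,2,w=2), (1,9,w=1), (2,10,w=1), (3,7,w=2), (4,7,w=2), (4,8,w=2), (5,7,w=1), (6,10,w=1), (7,9,w=1); sum of weights 2 + 1 + 1 + 2 + 2 + 2 + 1 + 1 + 1 = 13)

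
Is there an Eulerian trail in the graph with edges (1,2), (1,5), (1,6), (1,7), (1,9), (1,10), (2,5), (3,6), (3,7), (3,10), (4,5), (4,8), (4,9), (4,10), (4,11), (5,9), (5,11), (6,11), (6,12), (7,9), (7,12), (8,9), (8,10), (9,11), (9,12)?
No (6 vertices have odd degree: {3, 4, 5, 8, 9, 12}; Eulerian path requires 0 or 2)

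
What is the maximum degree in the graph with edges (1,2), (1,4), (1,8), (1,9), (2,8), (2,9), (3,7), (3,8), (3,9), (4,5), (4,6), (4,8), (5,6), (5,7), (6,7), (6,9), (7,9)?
5 (attained at vertex 9)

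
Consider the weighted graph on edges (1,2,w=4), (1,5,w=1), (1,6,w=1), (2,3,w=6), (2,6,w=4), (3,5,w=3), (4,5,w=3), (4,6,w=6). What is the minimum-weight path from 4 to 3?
6 (path: 4 -> 5 -> 3; weights 3 + 3 = 6)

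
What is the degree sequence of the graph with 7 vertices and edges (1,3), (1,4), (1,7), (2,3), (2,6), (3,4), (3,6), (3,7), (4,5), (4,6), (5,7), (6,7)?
[5, 4, 4, 4, 3, 2, 2] (degrees: deg(1)=3, deg(2)=2, deg(3)=5, deg(4)=4, deg(5)=2, deg(6)=4, deg(7)=4)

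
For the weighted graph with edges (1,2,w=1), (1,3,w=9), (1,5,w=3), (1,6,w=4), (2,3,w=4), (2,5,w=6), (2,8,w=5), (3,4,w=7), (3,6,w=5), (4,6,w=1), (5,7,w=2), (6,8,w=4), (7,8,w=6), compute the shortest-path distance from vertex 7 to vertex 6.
9 (path: 7 -> 5 -> 1 -> 6; weights 2 + 3 + 4 = 9)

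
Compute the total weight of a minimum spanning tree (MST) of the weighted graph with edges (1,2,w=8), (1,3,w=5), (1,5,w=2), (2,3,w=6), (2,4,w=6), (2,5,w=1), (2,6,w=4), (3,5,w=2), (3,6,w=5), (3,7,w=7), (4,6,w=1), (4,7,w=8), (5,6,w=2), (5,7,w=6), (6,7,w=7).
14 (MST edges: (1,5,w=2), (2,5,w=1), (3,5,w=2), (4,6,w=1), (5,6,w=2), (5,7,w=6); sum of weights 2 + 1 + 2 + 1 + 2 + 6 = 14)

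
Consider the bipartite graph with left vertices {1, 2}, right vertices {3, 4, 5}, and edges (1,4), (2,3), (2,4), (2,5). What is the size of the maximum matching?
2 (matching: (1,4), (2,5); upper bound min(|L|,|R|) = min(2,3) = 2)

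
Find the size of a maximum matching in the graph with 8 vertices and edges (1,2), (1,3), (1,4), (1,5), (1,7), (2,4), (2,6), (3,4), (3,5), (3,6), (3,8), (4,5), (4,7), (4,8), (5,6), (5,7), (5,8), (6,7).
4 (matching: (1,7), (2,4), (3,8), (5,6); upper bound floor(n/2) = floor(8/2) = 4)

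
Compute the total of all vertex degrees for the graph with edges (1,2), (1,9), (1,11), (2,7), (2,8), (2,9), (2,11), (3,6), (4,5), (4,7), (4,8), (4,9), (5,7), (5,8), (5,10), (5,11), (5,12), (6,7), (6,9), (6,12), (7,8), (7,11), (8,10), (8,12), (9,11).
50 (handshake: sum of degrees = 2|E| = 2 x 25 = 50)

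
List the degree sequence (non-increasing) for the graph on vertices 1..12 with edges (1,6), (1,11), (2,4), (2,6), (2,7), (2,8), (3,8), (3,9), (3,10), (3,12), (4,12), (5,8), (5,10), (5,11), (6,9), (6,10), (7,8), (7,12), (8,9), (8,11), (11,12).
[6, 4, 4, 4, 4, 4, 3, 3, 3, 3, 2, 2] (degrees: deg(1)=2, deg(2)=4, deg(3)=4, deg(4)=2, deg(5)=3, deg(6)=4, deg(7)=3, deg(8)=6, deg(9)=3, deg(10)=3, deg(11)=4, deg(12)=4)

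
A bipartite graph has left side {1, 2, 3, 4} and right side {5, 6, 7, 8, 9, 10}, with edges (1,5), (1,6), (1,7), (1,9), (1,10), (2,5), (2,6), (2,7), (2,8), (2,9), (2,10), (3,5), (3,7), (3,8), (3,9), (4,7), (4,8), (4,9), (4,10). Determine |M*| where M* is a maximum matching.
4 (matching: (1,10), (2,9), (3,8), (4,7); upper bound min(|L|,|R|) = min(4,6) = 4)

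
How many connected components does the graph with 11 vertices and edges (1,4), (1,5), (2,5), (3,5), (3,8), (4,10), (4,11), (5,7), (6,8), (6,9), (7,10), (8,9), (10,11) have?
1 (components: {1, 2, 3, 4, 5, 6, 7, 8, 9, 10, 11})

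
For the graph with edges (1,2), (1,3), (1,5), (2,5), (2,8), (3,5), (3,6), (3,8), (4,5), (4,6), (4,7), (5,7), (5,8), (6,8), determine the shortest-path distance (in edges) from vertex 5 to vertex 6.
2 (path: 5 -> 8 -> 6, 2 edges)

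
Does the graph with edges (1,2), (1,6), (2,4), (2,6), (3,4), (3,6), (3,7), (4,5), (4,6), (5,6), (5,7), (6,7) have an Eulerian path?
No (4 vertices have odd degree: {2, 3, 5, 7}; Eulerian path requires 0 or 2)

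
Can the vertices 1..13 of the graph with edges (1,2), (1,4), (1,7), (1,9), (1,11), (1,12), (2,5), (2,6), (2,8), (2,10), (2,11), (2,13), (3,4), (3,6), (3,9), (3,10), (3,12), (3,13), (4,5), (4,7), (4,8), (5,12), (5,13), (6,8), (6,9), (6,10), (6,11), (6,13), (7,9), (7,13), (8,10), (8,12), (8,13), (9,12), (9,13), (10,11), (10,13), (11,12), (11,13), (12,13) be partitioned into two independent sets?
No (odd cycle of length 3: 12 -> 1 -> 9 -> 12)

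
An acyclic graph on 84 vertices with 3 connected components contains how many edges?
81 (Each of the 3 component trees on V_i vertices has V_i - 1 edges; summing gives V - C = 84 - 3 = 81)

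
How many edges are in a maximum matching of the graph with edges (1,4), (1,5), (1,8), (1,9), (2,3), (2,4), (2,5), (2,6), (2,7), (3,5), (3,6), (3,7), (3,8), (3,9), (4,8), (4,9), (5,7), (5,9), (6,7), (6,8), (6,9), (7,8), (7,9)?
4 (matching: (1,8), (2,6), (3,5), (7,9); upper bound floor(n/2) = floor(9/2) = 4)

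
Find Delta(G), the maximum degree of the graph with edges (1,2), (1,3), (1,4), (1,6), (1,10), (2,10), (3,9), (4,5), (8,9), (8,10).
5 (attained at vertex 1)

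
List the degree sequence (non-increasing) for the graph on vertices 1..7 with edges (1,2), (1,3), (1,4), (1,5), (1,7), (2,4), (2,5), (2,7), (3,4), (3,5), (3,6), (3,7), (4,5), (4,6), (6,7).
[5, 5, 5, 4, 4, 4, 3] (degrees: deg(1)=5, deg(2)=4, deg(3)=5, deg(4)=5, deg(5)=4, deg(6)=3, deg(7)=4)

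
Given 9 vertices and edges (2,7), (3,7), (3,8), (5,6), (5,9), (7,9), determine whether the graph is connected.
No, it has 3 components: {1}, {2, 3, 5, 6, 7, 8, 9}, {4}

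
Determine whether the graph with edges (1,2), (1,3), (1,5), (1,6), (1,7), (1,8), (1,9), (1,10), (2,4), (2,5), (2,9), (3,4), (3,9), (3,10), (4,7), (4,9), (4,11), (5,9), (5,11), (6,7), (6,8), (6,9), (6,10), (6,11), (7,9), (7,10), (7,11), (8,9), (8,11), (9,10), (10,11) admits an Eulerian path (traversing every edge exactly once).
Yes (the graph is connected and exactly 2 vertices have odd degree: {4, 9}; any Eulerian path must start and end at those)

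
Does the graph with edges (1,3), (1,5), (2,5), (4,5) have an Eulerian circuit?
No (4 vertices have odd degree: {2, 3, 4, 5}; Eulerian circuit requires 0)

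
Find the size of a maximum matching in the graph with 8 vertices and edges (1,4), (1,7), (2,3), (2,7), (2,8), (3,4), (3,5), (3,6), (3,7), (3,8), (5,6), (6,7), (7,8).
4 (matching: (1,7), (2,8), (3,4), (5,6); upper bound floor(n/2) = floor(8/2) = 4)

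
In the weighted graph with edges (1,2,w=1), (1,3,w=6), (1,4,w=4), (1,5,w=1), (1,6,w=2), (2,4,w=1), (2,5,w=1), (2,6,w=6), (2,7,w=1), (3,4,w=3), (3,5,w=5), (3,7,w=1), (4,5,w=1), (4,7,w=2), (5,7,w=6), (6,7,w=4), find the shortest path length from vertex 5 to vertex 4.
1 (path: 5 -> 4; weights 1 = 1)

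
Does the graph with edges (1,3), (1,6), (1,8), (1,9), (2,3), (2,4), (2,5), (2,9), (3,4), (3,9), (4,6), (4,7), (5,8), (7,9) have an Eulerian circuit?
Yes (the graph is connected and all 9 vertices have even degree)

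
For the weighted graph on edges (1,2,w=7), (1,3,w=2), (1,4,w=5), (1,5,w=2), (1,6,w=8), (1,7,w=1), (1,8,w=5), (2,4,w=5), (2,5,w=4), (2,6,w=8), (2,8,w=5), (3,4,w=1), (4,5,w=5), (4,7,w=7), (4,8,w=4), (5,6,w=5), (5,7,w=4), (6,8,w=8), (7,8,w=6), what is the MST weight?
19 (MST edges: (1,3,w=2), (1,5,w=2), (1,7,w=1), (2,5,w=4), (3,4,w=1), (4,8,w=4), (5,6,w=5); sum of weights 2 + 2 + 1 + 4 + 1 + 4 + 5 = 19)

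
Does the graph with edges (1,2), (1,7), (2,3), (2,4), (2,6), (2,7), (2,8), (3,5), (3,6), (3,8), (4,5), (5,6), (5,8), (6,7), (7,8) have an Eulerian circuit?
Yes (the graph is connected and all 8 vertices have even degree)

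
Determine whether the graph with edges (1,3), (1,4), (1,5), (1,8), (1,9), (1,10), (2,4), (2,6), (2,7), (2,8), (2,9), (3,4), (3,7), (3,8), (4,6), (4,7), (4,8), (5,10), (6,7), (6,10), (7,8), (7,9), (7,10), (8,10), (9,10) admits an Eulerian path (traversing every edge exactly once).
Yes (the graph is connected and exactly 2 vertices have odd degree: {2, 7}; any Eulerian path must start and end at those)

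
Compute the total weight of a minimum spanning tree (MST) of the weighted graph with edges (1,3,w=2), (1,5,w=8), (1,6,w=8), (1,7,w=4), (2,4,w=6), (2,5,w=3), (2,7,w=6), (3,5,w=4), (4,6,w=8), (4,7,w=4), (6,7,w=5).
22 (MST edges: (1,3,w=2), (1,7,w=4), (2,5,w=3), (3,5,w=4), (4,7,w=4), (6,7,w=5); sum of weights 2 + 4 + 3 + 4 + 4 + 5 = 22)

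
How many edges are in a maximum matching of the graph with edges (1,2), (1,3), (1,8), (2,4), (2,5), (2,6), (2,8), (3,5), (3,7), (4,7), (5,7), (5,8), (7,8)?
4 (matching: (1,8), (2,6), (3,5), (4,7); upper bound floor(n/2) = floor(8/2) = 4)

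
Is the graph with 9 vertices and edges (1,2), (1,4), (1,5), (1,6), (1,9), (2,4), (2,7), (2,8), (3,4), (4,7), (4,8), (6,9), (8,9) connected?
Yes (BFS from 1 visits [1, 2, 4, 5, 6, 9, 7, 8, 3] — all 9 vertices reached)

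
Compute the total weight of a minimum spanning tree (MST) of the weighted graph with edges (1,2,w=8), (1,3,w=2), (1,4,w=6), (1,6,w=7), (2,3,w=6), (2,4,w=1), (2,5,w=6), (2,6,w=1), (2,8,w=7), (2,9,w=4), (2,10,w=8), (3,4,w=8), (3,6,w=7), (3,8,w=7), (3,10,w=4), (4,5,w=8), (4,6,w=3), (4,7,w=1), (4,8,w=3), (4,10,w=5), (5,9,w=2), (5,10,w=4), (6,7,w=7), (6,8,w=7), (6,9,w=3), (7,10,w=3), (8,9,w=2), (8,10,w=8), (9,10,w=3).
19 (MST edges: (1,3,w=2), (2,4,w=1), (2,6,w=1), (3,10,w=4), (4,7,w=1), (4,8,w=3), (5,9,w=2), (7,10,w=3), (8,9,w=2); sum of weights 2 + 1 + 1 + 4 + 1 + 3 + 2 + 3 + 2 = 19)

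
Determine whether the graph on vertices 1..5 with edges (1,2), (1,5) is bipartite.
Yes. Partition: {1, 3, 4}, {2, 5}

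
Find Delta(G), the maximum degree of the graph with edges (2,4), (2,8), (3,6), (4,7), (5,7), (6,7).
3 (attained at vertex 7)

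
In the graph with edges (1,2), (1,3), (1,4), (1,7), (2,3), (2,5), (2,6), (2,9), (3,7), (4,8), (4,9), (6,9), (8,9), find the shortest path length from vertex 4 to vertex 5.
3 (path: 4 -> 1 -> 2 -> 5, 3 edges)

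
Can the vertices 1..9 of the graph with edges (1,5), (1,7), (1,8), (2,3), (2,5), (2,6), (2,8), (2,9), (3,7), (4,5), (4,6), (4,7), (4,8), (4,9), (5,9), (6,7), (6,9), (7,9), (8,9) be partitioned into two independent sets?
No (odd cycle of length 3: 9 -> 7 -> 4 -> 9)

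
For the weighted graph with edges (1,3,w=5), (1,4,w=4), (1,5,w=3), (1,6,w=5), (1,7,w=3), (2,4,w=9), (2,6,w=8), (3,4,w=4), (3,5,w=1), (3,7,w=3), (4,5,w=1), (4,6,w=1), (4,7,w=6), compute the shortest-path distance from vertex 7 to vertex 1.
3 (path: 7 -> 1; weights 3 = 3)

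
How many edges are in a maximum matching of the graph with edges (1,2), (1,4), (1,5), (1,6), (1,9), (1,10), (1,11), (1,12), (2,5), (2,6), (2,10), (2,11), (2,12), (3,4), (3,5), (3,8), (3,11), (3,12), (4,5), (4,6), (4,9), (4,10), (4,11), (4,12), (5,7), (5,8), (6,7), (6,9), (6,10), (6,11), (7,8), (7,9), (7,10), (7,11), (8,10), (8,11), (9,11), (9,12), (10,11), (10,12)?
6 (matching: (1,12), (2,10), (3,5), (4,11), (6,9), (7,8); upper bound floor(n/2) = floor(12/2) = 6)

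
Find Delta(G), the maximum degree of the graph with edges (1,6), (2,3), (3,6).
2 (attained at vertices 3, 6)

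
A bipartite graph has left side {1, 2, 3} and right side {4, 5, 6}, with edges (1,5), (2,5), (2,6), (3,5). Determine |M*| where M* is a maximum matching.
2 (matching: (1,5), (2,6); upper bound min(|L|,|R|) = min(3,3) = 3)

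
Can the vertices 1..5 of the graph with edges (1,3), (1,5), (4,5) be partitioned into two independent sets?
Yes. Partition: {1, 2, 4}, {3, 5}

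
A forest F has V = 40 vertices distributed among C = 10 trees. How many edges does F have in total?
30 (Each of the 10 component trees on V_i vertices has V_i - 1 edges; summing gives V - C = 40 - 10 = 30)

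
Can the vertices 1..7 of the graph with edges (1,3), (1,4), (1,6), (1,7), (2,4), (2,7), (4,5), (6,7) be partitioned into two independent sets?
No (odd cycle of length 3: 6 -> 1 -> 7 -> 6)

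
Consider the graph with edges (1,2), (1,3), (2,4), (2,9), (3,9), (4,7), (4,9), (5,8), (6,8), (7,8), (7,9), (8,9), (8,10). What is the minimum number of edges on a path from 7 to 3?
2 (path: 7 -> 9 -> 3, 2 edges)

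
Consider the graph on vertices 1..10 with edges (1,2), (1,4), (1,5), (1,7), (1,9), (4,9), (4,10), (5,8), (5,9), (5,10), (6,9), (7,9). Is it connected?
No, it has 2 components: {1, 2, 4, 5, 6, 7, 8, 9, 10}, {3}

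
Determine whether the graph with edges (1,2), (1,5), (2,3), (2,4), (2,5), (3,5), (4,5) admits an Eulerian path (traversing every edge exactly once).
Yes — and in fact it has an Eulerian circuit (the graph is connected and all 5 vertices have even degree)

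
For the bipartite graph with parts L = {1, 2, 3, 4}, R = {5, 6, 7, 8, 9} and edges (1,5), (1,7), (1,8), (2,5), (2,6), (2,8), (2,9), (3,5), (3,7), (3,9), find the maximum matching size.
3 (matching: (1,8), (2,9), (3,7); upper bound min(|L|,|R|) = min(4,5) = 4)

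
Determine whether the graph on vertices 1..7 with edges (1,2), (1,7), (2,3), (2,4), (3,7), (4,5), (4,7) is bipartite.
Yes. Partition: {1, 3, 4, 6}, {2, 5, 7}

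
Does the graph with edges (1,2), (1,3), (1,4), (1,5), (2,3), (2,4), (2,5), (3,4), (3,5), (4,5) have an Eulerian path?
Yes — and in fact it has an Eulerian circuit (the graph is connected and all 5 vertices have even degree)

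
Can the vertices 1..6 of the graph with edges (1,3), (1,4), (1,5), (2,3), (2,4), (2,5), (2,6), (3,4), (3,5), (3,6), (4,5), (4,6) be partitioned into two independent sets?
No (odd cycle of length 3: 3 -> 1 -> 4 -> 3)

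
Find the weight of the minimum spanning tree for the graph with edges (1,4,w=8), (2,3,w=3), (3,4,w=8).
19 (MST edges: (1,4,w=8), (2,3,w=3), (3,4,w=8); sum of weights 8 + 3 + 8 = 19)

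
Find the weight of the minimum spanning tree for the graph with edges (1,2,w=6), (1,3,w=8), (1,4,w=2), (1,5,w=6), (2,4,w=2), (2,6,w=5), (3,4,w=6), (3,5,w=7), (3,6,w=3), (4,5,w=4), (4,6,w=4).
15 (MST edges: (1,4,w=2), (2,4,w=2), (3,6,w=3), (4,5,w=4), (4,6,w=4); sum of weights 2 + 2 + 3 + 4 + 4 = 15)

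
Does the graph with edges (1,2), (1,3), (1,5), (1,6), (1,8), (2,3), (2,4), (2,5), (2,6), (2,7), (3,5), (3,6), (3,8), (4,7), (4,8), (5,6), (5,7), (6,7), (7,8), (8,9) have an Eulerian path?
No (8 vertices have odd degree: {1, 3, 4, 5, 6, 7, 8, 9}; Eulerian path requires 0 or 2)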